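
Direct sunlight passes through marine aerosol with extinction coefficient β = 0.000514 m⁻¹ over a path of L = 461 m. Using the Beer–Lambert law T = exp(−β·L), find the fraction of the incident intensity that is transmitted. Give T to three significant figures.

0.789

τ = β·L = 0.000514 × 461 = 0.2370.
T = exp(−0.2370) = 0.7890.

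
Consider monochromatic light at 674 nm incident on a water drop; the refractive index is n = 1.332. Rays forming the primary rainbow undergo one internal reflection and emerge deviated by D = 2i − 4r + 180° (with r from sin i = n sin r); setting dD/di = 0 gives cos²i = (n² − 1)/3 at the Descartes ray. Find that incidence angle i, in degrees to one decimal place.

59.5°

cos²i = (1.332² − 1)/3 = (1.77422 − 1)/3 = 0.25807.
cos i = 0.50801, so i = 59.469°.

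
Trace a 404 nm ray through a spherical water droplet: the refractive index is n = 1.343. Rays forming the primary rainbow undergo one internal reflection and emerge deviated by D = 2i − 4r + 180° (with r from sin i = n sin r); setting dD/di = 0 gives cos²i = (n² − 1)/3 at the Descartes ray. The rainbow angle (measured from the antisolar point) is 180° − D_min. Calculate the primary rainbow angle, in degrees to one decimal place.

40.6°

cos²i = (1.80365 − 1)/3 = 0.26788; i = arccos(0.51757) = 58.830°.
sin r = sin 58.830°/1.343 = 0.63711; r = 39.577°.
D_min = 2·58.830° − 4·39.577° + 180° = 139.354°.
Rainbow angle = 180° − D_min = 40.646°.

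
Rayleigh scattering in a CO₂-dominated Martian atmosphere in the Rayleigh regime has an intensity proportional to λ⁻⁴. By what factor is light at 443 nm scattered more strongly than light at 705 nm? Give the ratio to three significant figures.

6.41

Rayleigh scattering ∝ λ⁻⁴, so the ratio of coefficients is the inverse fourth power of the wavelength ratio.
σ(443)/σ(705) = (705/443)⁴ = (1.5914)⁴ = 6.414.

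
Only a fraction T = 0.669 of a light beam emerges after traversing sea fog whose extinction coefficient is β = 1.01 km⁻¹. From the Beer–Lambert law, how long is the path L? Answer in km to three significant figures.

Beer–Lambert: T = exp(−βL) ⇒ L = −ln(T)/β = −ln(0.669)/1.01 = 0.4020/1.01 = 0.398 km.

0.398 km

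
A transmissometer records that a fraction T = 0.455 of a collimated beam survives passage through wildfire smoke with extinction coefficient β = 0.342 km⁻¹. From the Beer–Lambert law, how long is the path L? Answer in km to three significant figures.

Beer–Lambert: T = exp(−βL) ⇒ L = −ln(T)/β = −ln(0.455)/0.342 = 0.7875/0.342 = 2.303 km.

2.30 km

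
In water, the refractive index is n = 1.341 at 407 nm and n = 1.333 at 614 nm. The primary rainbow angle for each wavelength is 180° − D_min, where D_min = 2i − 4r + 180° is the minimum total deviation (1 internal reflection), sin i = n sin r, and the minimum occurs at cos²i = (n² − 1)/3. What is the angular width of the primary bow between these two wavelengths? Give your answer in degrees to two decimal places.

At 407 nm (n = 1.341): cos²i = 0.26609 → i = 58.946°, r = 39.705°, D_min = 139.071°, rainbow angle = 40.929°.
At 614 nm (n = 1.333): cos²i = 0.25896 → i = 59.410°, r = 40.225°, D_min = 137.922°, rainbow angle = 42.078°.
Angular width = |40.929° − 42.078°| = 1.149°.

1.15°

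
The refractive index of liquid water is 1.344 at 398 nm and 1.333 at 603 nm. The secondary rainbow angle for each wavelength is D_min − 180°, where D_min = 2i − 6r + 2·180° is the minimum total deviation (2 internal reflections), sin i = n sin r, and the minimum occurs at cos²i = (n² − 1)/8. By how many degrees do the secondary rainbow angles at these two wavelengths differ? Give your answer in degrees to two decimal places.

2.84°

At 398 nm (n = 1.344): cos²i = 0.10079 → i = 71.490°, r = 44.874°, D_min = 233.733°, rainbow angle = 53.733°.
At 603 nm (n = 1.333): cos²i = 0.09711 → i = 71.843°, r = 45.466°, D_min = 230.891°, rainbow angle = 50.891°.
Angular width = |53.733° − 50.891°| = 2.842°.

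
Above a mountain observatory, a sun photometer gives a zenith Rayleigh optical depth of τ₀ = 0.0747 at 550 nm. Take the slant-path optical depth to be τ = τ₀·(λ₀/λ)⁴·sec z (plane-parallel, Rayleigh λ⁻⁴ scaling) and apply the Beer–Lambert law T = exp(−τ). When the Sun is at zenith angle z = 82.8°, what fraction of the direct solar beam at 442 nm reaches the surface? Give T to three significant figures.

0.240

sec 82.8° = 7.9787.
τ = 0.0747 × (550/442)⁴ × 7.9787 = 0.0747 × 2.3975 × 7.9787 = 1.4289.
T = exp(−1.4289) = 0.2396.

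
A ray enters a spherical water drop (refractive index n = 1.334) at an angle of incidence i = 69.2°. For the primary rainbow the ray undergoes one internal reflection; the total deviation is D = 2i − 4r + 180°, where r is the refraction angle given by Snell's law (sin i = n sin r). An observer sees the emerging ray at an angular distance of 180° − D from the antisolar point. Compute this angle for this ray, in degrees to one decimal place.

39.6°

sin r = sin 69.2° / 1.334 = 0.9348/1.334 = 0.7008; r = 44.49°.
D = 2·69.2° − 4·44.49° + 180° = 138.40° − 177.95° + 180° = 140.45°.
Angle from antisolar point = 180° − D = 39.55°.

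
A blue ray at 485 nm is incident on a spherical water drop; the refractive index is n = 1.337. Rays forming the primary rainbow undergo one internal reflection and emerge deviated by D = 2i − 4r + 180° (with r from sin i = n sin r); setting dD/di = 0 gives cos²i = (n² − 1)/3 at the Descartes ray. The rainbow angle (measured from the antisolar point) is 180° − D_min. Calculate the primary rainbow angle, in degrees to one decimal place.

41.5°

cos²i = (1.78757 − 1)/3 = 0.26252; i = arccos(0.51237) = 59.178°.
sin r = sin 59.178°/1.337 = 0.64231; r = 39.964°.
D_min = 2·59.178° − 4·39.964° + 180° = 138.500°.
Rainbow angle = 180° − D_min = 41.500°.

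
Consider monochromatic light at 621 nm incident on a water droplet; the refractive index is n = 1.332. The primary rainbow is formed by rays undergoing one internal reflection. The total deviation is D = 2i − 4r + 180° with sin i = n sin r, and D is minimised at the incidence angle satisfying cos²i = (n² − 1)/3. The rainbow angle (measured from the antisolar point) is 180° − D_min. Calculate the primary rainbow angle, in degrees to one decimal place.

42.2°

cos²i = (1.77422 − 1)/3 = 0.25807; i = arccos(0.50801) = 59.469°.
sin r = sin 59.469°/1.332 = 0.64666; r = 40.290°.
D_min = 2·59.469° − 4·40.290° + 180° = 137.776°.
Rainbow angle = 180° − D_min = 42.224°.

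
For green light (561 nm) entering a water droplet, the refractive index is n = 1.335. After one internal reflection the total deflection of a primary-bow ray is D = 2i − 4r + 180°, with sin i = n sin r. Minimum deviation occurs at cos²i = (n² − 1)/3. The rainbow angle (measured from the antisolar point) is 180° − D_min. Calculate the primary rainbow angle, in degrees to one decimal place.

41.8°

cos²i = (1.78222 − 1)/3 = 0.26074; i = arccos(0.51063) = 59.294°.
sin r = sin 59.294°/1.335 = 0.64405; r = 40.094°.
D_min = 2·59.294° − 4·40.094° + 180° = 138.212°.
Rainbow angle = 180° − D_min = 41.788°.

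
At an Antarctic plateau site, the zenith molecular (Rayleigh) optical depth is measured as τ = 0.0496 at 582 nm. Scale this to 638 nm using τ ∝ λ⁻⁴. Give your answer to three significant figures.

0.0343

τ(638 nm) = τ(582 nm) × (582/638)⁴ = 0.0496 × (0.9122)⁴ = 0.0496 × 0.6925 = 0.0343.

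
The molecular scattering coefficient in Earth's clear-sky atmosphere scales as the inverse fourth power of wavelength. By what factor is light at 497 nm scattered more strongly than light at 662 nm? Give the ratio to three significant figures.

3.15

Rayleigh scattering ∝ λ⁻⁴, so the ratio of coefficients is the inverse fourth power of the wavelength ratio.
σ(497)/σ(662) = (662/497)⁴ = (1.3320)⁴ = 3.148.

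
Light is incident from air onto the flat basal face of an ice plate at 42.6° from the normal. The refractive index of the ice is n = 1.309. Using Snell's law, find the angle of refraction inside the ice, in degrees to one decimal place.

31.1°

Snell: sin θ_r = sin θ_i / n = sin 42.6° / 1.309 = 0.6769 / 1.309 = 0.5171.
θ_r = arcsin(0.5171) = 31.14°.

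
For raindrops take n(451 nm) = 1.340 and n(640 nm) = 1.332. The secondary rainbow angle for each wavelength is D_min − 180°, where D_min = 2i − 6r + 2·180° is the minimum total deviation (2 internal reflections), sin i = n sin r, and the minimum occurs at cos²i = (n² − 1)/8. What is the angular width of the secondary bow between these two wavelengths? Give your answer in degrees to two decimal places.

2.08°

At 451 nm (n = 1.340): cos²i = 0.09945 → i = 71.618°, r = 45.088°, D_min = 232.709°, rainbow angle = 52.709°.
At 640 nm (n = 1.332): cos²i = 0.09678 → i = 71.875°, r = 45.520°, D_min = 230.628°, rainbow angle = 50.628°.
Angular width = |52.709° − 50.628°| = 2.080°.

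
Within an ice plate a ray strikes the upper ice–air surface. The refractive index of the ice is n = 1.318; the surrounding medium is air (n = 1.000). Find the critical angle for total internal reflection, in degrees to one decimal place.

49.4°

sin θ_c = n_air / n = 1.000 / 1.318 = 0.7587.
θ_c = arcsin(0.7587) = 49.35°.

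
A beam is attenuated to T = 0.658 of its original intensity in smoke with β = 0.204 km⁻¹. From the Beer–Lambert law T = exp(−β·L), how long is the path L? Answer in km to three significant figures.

2.05 km

Beer–Lambert: T = exp(−βL) ⇒ L = −ln(T)/β = −ln(0.658)/0.204 = 0.4186/0.204 = 2.052 km.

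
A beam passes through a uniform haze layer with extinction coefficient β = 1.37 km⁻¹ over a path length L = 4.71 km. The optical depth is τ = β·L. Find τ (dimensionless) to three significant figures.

6.45

τ = β·L = 1.37 × 4.71 = 6.4527.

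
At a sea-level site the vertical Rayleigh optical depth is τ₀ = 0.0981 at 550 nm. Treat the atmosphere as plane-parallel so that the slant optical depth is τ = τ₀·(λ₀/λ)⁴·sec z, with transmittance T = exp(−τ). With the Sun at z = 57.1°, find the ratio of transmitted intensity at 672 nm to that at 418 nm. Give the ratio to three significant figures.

Airmass: sec 57.1° = 1.8410.
τ(672 nm) = 0.0981 × (550/672)⁴ × 1.8410 = 0.0981 × 0.4487 × 1.8410 = 0.0810.
τ(418 nm) = 0.0981 × (550/418)⁴ × 1.8410 = 0.0981 × 2.9974 × 1.8410 = 0.5413.
T(672)/T(418) = exp(τ_B − τ_A) = exp(0.4603) = 1.5846.

1.58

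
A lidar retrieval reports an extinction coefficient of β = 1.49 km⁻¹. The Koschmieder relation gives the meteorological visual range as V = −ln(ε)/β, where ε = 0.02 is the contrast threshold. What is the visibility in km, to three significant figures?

2.63 km

V = −ln(0.02) / 1.49 = 3.912 / 1.49 = 2.6255 km.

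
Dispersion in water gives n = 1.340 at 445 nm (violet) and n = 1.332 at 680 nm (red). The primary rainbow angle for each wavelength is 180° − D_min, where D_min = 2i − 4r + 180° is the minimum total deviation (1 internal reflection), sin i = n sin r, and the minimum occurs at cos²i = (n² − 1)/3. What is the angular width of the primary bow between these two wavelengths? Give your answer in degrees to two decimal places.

At 445 nm (n = 1.340): cos²i = 0.26520 → i = 59.004°, r = 39.770°, D_min = 138.929°, rainbow angle = 41.071°.
At 680 nm (n = 1.332): cos²i = 0.25807 → i = 59.469°, r = 40.290°, D_min = 137.776°, rainbow angle = 42.224°.
Angular width = |41.071° − 42.224°| = 1.153°.

1.15°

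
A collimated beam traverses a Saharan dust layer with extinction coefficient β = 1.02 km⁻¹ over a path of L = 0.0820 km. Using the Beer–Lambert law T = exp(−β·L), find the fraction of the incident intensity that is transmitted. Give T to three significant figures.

0.920

τ = β·L = 1.02 × 0.0820 = 0.0836.
T = exp(−0.0836) = 0.9198.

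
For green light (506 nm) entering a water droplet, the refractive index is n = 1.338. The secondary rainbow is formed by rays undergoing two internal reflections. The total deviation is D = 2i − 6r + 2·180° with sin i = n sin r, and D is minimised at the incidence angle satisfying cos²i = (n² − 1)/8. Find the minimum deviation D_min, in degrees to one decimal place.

cos²i = (1.79024 − 1)/8 = 0.09878; i = arccos(0.31429) = 71.682°.
sin r = sin 71.682°/1.338 = 0.70951; r = 45.195°.
D_min = 2·71.682° − 6·45.195° + 360° = 232.193°.

232.2°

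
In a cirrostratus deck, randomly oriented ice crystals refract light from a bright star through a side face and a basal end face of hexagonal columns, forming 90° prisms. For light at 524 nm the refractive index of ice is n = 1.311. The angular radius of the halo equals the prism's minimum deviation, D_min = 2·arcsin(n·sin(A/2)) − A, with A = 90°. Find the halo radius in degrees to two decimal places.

45.95°

n·sin(A/2) = 1.311 × sin 45° = 1.311 × 0.7071 = 0.9270.
D_min = 2·arcsin(0.9270) − 90° = 2 × 67.974° − 90° = 45.949°.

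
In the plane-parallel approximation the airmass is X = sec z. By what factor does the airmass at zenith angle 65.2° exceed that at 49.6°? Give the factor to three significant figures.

1.55

X(65.2°)/X(49.6°) = sec 65.2° / sec 49.6° = cos 49.6° / cos 65.2° = 0.6481/0.4195 = 1.5452.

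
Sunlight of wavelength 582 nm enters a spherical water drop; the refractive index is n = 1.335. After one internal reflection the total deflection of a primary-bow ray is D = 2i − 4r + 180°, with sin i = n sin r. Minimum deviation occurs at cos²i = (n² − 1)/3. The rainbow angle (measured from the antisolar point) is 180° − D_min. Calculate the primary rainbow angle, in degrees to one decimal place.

cos²i = (1.78222 − 1)/3 = 0.26074; i = arccos(0.51063) = 59.294°.
sin r = sin 59.294°/1.335 = 0.64405; r = 40.094°.
D_min = 2·59.294° − 4·40.094° + 180° = 138.212°.
Rainbow angle = 180° − D_min = 41.788°.

41.8°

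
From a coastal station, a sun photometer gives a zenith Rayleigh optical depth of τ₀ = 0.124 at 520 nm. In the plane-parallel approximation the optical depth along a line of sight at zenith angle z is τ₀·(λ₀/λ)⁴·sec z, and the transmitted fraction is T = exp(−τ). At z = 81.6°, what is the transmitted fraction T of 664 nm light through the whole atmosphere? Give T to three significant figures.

sec 81.6° = 6.8454.
τ = 0.124 × (520/664)⁴ × 6.8454 = 0.124 × 0.3761 × 6.8454 = 0.3193.
T = exp(−0.3193) = 0.7267.

0.727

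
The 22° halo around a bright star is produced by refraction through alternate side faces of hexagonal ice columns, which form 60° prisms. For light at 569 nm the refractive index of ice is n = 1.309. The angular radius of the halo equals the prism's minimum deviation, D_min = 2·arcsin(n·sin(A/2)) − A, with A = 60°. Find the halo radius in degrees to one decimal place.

21.8°

n·sin(A/2) = 1.309 × sin 30° = 1.309 × 0.5000 = 0.6545.
D_min = 2·arcsin(0.6545) − 60° = 2 × 40.882° − 60° = 21.763°.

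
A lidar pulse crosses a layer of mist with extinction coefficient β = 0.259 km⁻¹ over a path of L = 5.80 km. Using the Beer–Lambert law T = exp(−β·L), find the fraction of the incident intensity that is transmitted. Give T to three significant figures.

τ = β·L = 0.259 × 5.80 = 1.5022.
T = exp(−1.5022) = 0.2226.

0.223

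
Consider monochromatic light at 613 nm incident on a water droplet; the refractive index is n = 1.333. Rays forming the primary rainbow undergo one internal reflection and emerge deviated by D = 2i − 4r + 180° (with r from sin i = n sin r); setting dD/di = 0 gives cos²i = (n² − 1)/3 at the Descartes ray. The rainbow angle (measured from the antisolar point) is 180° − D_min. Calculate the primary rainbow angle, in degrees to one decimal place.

42.1°

cos²i = (1.77689 − 1)/3 = 0.25896; i = arccos(0.50888) = 59.410°.
sin r = sin 59.410°/1.333 = 0.64579; r = 40.225°.
D_min = 2·59.410° − 4·40.225° + 180° = 137.922°.
Rainbow angle = 180° − D_min = 42.078°.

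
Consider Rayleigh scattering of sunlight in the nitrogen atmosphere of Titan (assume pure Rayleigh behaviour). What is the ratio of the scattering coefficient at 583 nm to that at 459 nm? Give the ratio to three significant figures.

Rayleigh scattering ∝ λ⁻⁴, so the ratio of coefficients is the inverse fourth power of the wavelength ratio.
σ(583)/σ(459) = (459/583)⁴ = (0.7873)⁴ = 0.3842.

0.384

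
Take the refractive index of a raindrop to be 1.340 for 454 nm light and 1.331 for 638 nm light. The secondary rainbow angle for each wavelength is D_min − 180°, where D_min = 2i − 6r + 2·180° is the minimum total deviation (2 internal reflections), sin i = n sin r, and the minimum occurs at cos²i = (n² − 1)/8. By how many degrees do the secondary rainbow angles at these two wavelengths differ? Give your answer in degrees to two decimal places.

2.34°

At 454 nm (n = 1.340): cos²i = 0.09945 → i = 71.618°, r = 45.088°, D_min = 232.709°, rainbow angle = 52.709°.
At 638 nm (n = 1.331): cos²i = 0.09645 → i = 71.907°, r = 45.575°, D_min = 230.365°, rainbow angle = 50.365°.
Angular width = |52.709° − 50.365°| = 2.344°.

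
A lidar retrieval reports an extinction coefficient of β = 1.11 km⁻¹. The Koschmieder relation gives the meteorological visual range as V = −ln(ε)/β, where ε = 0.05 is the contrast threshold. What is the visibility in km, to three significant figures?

2.70 km

V = −ln(0.05) / 1.11 = 2.996 / 1.11 = 2.6989 km.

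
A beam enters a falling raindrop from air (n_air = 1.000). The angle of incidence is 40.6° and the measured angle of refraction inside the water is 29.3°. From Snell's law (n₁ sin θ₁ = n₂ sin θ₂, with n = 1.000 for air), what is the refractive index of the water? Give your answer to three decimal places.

n = sin θ_i / sin θ_r = sin 40.6° / sin 29.3° = 0.6508 / 0.4894 = 1.3298.

1.330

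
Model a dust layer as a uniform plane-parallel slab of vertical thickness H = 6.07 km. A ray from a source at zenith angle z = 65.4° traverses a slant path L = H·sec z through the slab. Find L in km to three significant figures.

14.6 km

sec z = 1/cos 65.4° = 2.4022.
L = 6.07 × 2.4022 = 14.582 km.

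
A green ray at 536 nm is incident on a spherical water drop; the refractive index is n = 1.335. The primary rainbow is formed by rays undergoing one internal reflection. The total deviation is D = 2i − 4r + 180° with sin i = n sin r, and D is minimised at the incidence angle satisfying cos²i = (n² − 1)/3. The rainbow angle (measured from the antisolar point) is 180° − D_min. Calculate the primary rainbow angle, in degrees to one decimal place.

cos²i = (1.78222 − 1)/3 = 0.26074; i = arccos(0.51063) = 59.294°.
sin r = sin 59.294°/1.335 = 0.64405; r = 40.094°.
D_min = 2·59.294° − 4·40.094° + 180° = 138.212°.
Rainbow angle = 180° − D_min = 41.788°.

41.8°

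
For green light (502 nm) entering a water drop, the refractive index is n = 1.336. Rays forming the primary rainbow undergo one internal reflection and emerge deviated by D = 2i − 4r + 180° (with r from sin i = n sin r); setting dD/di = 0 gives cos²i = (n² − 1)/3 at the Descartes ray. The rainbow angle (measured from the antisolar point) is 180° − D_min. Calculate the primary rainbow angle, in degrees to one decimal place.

41.6°

cos²i = (1.78490 − 1)/3 = 0.26163; i = arccos(0.51150) = 59.236°.
sin r = sin 59.236°/1.336 = 0.64318; r = 40.029°.
D_min = 2·59.236° − 4·40.029° + 180° = 138.356°.
Rainbow angle = 180° − D_min = 41.644°.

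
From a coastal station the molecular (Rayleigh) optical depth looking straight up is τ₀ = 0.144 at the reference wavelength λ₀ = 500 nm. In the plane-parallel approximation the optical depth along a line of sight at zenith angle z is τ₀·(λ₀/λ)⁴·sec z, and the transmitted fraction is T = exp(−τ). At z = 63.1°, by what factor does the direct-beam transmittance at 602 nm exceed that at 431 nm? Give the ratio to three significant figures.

Airmass: sec 63.1° = 2.2103.
τ(602 nm) = 0.144 × (500/602)⁴ × 2.2103 = 0.144 × 0.4759 × 2.2103 = 0.1515.
τ(431 nm) = 0.144 × (500/431)⁴ × 2.2103 = 0.144 × 1.8112 × 2.2103 = 0.5765.
T(602)/T(431) = exp(τ_B − τ_A) = exp(0.4250) = 1.5296.

1.53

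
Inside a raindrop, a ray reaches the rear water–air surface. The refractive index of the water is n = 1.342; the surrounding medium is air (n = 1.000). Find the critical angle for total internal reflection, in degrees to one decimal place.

48.2°

sin θ_c = n_air / n = 1.000 / 1.342 = 0.7452.
θ_c = arcsin(0.7452) = 48.17°.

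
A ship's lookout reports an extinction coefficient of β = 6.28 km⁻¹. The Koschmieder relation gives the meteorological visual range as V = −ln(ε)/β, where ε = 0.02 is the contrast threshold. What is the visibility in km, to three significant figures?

0.623 km

V = −ln(0.02) / 6.28 = 3.912 / 6.28 = 0.6229 km.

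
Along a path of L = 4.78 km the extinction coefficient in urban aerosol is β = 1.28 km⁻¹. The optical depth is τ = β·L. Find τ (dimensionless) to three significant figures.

6.12

τ = β·L = 1.28 × 4.78 = 6.1184.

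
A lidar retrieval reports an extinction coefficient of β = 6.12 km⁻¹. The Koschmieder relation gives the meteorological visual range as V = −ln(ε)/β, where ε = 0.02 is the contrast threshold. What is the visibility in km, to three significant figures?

V = −ln(0.02) / 6.12 = 3.912 / 6.12 = 0.6392 km.

0.639 km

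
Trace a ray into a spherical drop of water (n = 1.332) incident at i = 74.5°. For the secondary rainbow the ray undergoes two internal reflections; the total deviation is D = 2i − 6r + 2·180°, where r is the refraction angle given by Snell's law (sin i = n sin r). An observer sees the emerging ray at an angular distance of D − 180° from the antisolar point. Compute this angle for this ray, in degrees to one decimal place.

51.0°

sin r = sin 74.5° / 1.332 = 0.9636/1.332 = 0.7234; r = 46.34°.
D = 2·74.5° − 6·46.34° + 2·180° = 149.00° − 278.04° + 360° = 230.96°.
Angle from antisolar point = D − 180° = 50.96°.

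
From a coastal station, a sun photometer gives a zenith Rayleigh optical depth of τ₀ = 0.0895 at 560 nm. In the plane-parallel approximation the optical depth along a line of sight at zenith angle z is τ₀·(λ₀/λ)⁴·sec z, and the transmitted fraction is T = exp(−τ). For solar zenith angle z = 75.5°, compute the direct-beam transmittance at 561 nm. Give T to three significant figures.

sec 75.5° = 3.9939.
τ = 0.0895 × (560/561)⁴ × 3.9939 = 0.0895 × 0.9929 × 3.9939 = 0.3549.
T = exp(−0.3549) = 0.7012.

0.701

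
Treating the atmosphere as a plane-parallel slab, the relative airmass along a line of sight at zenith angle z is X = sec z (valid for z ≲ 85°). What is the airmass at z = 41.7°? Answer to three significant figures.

X = sec z = 1/cos 41.7° = 1/0.7466 = 1.3393.

1.34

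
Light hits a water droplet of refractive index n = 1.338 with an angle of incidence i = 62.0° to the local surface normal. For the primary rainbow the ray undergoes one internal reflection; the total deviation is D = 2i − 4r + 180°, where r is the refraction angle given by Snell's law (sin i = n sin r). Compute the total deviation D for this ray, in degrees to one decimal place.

138.8°

sin r = sin 62.0° / 1.338 = 0.8829/1.338 = 0.6599; r = 41.29°.
D = 2·62.0° − 4·41.29° + 180° = 124.00° − 165.17° + 180° = 138.83°.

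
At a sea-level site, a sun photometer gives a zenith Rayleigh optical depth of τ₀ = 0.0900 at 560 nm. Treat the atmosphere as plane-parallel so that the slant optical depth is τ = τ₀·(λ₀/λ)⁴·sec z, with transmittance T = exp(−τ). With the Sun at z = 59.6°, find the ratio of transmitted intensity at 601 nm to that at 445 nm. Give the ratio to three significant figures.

Airmass: sec 59.6° = 1.9762.
τ(601 nm) = 0.0900 × (560/601)⁴ × 1.9762 = 0.0900 × 0.7538 × 1.9762 = 0.1341.
τ(445 nm) = 0.0900 × (560/445)⁴ × 1.9762 = 0.0900 × 2.5079 × 1.9762 = 0.4460.
T(601)/T(445) = exp(τ_B − τ_A) = exp(0.3120) = 1.3661.

1.37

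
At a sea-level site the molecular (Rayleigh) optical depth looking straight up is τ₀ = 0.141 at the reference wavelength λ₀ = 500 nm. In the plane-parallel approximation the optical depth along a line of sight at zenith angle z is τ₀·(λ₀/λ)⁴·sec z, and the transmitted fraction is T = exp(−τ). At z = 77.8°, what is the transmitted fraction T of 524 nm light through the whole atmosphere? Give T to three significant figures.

sec 77.8° = 4.7321.
τ = 0.141 × (500/524)⁴ × 4.7321 = 0.141 × 0.8290 × 4.7321 = 0.5531.
T = exp(−0.5531) = 0.5751.

0.575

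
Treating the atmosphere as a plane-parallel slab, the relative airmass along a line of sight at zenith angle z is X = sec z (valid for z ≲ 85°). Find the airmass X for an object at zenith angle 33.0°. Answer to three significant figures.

1.19

X = sec z = 1/cos 33.0° = 1/0.8387 = 1.1924.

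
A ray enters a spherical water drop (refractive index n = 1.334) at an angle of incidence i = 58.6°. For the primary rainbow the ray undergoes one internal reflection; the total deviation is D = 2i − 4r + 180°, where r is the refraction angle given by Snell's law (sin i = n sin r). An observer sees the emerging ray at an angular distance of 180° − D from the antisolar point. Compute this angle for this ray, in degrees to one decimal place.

sin r = sin 58.6° / 1.334 = 0.8536/1.334 = 0.6398; r = 39.78°.
D = 2·58.6° − 4·39.78° + 180° = 117.20° − 159.12° + 180° = 138.08°.
Angle from antisolar point = 180° − D = 41.92°.

41.9°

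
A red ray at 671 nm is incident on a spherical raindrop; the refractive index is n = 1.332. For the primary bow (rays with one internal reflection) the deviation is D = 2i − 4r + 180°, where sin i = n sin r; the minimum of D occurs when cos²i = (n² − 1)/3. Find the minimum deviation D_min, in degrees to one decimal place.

cos²i = (1.77422 − 1)/3 = 0.25807; i = arccos(0.50801) = 59.469°.
sin r = sin 59.469°/1.332 = 0.64666; r = 40.290°.
D_min = 2·59.469° − 4·40.290° + 180° = 137.776°.

137.8°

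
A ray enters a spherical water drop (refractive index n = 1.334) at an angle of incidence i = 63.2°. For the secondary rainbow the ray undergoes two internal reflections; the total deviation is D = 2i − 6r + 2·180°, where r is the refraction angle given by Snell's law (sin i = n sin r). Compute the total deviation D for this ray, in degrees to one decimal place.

234.4°

sin r = sin 63.2° / 1.334 = 0.8926/1.334 = 0.6691; r = 42.00°.
D = 2·63.2° − 6·42.00° + 2·180° = 126.40° − 251.99° + 360° = 234.41°.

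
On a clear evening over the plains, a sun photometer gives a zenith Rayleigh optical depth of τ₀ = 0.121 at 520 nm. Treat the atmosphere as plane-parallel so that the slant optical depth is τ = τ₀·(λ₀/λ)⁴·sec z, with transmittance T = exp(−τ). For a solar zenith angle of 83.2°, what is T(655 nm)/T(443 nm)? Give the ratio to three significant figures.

Airmass: sec 83.2° = 8.4457.
τ(655 nm) = 0.121 × (520/655)⁴ × 8.4457 = 0.121 × 0.3972 × 8.4457 = 0.4059.
τ(443 nm) = 0.121 × (520/443)⁴ × 8.4457 = 0.121 × 1.8984 × 8.4457 = 1.9401.
T(655)/T(443) = exp(τ_B − τ_A) = exp(1.5341) = 4.6373.

4.64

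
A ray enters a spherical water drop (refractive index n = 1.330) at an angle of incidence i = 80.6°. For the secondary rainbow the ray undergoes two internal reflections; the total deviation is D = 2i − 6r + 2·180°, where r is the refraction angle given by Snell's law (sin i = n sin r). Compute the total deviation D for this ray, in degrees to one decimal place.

sin r = sin 80.6° / 1.330 = 0.9866/1.330 = 0.7418; r = 47.88°.
D = 2·80.6° − 6·47.88° + 2·180° = 161.20° − 287.30° + 360° = 233.90°.

233.9°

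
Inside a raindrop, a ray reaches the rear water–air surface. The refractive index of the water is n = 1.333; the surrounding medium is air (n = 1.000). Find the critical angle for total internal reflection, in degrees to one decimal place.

48.6°

sin θ_c = n_air / n = 1.000 / 1.333 = 0.7502.
θ_c = arcsin(0.7502) = 48.61°.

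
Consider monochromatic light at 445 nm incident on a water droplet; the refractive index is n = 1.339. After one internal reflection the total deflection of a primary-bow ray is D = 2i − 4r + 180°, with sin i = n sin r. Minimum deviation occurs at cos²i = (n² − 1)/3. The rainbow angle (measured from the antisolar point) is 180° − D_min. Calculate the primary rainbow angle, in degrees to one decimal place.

cos²i = (1.79292 − 1)/3 = 0.26431; i = arccos(0.51411) = 59.062°.
sin r = sin 59.062°/1.339 = 0.64057; r = 39.834°.
D_min = 2·59.062° − 4·39.834° + 180° = 138.786°.
Rainbow angle = 180° − D_min = 41.214°.

41.2°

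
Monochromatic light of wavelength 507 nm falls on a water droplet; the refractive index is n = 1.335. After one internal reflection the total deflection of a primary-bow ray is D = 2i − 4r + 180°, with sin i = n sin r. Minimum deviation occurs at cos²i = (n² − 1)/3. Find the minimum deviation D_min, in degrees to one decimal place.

cos²i = (1.78222 − 1)/3 = 0.26074; i = arccos(0.51063) = 59.294°.
sin r = sin 59.294°/1.335 = 0.64405; r = 40.094°.
D_min = 2·59.294° − 4·40.094° + 180° = 138.212°.

138.2°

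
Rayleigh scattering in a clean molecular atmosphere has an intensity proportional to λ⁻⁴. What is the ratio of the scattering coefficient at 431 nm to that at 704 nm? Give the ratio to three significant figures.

Rayleigh scattering ∝ λ⁻⁴, so the ratio of coefficients is the inverse fourth power of the wavelength ratio.
σ(431)/σ(704) = (704/431)⁴ = (1.6334)⁴ = 7.118.

7.12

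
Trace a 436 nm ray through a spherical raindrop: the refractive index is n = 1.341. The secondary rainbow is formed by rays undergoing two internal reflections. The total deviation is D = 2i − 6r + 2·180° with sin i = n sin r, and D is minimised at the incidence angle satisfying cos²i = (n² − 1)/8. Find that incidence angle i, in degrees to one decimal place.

cos²i = (1.341² − 1)/8 = (1.79828 − 1)/8 = 0.09979.
cos i = 0.31589, so i = 71.586°.

71.6°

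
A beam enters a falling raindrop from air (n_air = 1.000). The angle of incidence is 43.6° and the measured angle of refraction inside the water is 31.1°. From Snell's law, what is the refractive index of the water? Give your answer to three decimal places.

1.335

n = sin θ_i / sin θ_r = sin 43.6° / sin 31.1° = 0.6896 / 0.5165 = 1.3351.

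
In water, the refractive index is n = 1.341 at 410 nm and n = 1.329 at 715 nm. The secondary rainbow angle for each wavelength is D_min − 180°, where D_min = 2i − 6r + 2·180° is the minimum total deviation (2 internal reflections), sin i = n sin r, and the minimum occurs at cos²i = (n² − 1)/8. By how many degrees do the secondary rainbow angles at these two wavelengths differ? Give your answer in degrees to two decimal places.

3.13°

At 410 nm (n = 1.341): cos²i = 0.09979 → i = 71.586°, r = 45.034°, D_min = 232.966°, rainbow angle = 52.966°.
At 715 nm (n = 1.329): cos²i = 0.09578 → i = 71.972°, r = 45.685°, D_min = 229.837°, rainbow angle = 49.837°.
Angular width = |52.966° − 49.837°| = 3.129°.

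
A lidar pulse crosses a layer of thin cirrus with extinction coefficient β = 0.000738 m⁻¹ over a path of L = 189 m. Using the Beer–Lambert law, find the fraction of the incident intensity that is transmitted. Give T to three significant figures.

τ = β·L = 0.000738 × 189 = 0.1395.
T = exp(−0.1395) = 0.8698.

0.870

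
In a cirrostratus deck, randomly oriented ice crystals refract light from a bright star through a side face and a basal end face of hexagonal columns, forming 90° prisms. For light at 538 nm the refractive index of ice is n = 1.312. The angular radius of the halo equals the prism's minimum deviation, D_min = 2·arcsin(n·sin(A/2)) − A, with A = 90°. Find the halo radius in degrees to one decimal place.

46.2°

n·sin(A/2) = 1.312 × sin 45° = 1.312 × 0.7071 = 0.9277.
D_min = 2·arcsin(0.9277) − 90° = 2 × 68.083° − 90° = 46.166°.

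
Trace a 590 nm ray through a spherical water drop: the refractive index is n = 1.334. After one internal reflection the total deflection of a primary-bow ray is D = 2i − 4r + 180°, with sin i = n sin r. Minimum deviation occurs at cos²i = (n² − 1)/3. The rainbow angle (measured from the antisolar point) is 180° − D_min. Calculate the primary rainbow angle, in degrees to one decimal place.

cos²i = (1.77956 − 1)/3 = 0.25985; i = arccos(0.50976) = 59.352°.
sin r = sin 59.352°/1.334 = 0.64492; r = 40.159°.
D_min = 2·59.352° − 4·40.159° + 180° = 138.067°.
Rainbow angle = 180° − D_min = 41.933°.

41.9°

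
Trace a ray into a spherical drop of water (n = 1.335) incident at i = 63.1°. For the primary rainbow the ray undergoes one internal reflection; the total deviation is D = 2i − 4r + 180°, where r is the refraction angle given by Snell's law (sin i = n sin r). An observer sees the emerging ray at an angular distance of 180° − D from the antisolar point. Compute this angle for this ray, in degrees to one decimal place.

sin r = sin 63.1° / 1.335 = 0.8918/1.335 = 0.6680; r = 41.91°.
D = 2·63.1° − 4·41.91° + 180° = 126.20° − 167.66° + 180° = 138.54°.
Angle from antisolar point = 180° − D = 41.46°.

41.5°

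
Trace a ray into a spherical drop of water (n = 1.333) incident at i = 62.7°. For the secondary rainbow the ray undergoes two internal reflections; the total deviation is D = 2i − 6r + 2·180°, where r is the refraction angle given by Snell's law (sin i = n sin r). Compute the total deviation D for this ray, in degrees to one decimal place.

sin r = sin 62.7° / 1.333 = 0.8886/1.333 = 0.6666; r = 41.81°.
D = 2·62.7° − 6·41.81° + 2·180° = 125.40° − 250.84° + 360° = 234.56°.

234.6°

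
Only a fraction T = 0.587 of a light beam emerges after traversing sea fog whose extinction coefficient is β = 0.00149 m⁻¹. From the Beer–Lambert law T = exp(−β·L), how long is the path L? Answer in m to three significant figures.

358 m

Beer–Lambert: T = exp(−βL) ⇒ L = −ln(T)/β = −ln(0.587)/0.00149 = 0.5327/0.00149 = 357.5 m.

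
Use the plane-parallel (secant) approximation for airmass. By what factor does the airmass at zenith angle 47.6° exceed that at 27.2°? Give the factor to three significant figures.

X(47.6°)/X(27.2°) = sec 47.6° / sec 27.2° = cos 27.2° / cos 47.6° = 0.8894/0.6743 = 1.3190.

1.32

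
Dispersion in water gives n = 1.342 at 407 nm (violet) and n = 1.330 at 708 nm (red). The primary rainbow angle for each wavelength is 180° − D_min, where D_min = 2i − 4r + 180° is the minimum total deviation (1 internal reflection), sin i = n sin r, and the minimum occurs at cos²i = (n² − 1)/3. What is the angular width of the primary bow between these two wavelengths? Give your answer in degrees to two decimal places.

1.73°

At 407 nm (n = 1.342): cos²i = 0.26699 → i = 58.888°, r = 39.641°, D_min = 139.213°, rainbow angle = 40.787°.
At 708 nm (n = 1.330): cos²i = 0.25630 → i = 59.585°, r = 40.422°, D_min = 137.484°, rainbow angle = 42.516°.
Angular width = |40.787° − 42.516°| = 1.729°.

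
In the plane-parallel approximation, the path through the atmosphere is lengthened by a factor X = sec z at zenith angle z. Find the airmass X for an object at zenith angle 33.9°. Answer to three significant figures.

X = sec z = 1/cos 33.9° = 1/0.8300 = 1.2048.

1.20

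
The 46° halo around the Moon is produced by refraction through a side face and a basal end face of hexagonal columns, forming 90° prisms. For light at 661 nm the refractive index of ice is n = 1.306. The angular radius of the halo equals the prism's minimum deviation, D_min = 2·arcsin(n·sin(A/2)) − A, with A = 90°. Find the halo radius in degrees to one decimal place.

n·sin(A/2) = 1.306 × sin 45° = 1.306 × 0.7071 = 0.9235.
D_min = 2·arcsin(0.9235) − 90° = 2 × 67.440° − 90° = 44.881°.

44.9°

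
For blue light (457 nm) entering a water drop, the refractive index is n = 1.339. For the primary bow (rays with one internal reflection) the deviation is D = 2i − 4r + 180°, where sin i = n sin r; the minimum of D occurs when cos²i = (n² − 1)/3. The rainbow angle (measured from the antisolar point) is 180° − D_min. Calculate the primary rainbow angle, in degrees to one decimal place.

cos²i = (1.79292 − 1)/3 = 0.26431; i = arccos(0.51411) = 59.062°.
sin r = sin 59.062°/1.339 = 0.64057; r = 39.834°.
D_min = 2·59.062° − 4·39.834° + 180° = 138.786°.
Rainbow angle = 180° − D_min = 41.214°.

41.2°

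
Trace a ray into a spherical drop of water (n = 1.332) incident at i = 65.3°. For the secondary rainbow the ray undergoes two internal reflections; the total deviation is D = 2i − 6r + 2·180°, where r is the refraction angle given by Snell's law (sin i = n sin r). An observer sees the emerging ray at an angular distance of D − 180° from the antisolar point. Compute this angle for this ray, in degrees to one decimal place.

sin r = sin 65.3° / 1.332 = 0.9085/1.332 = 0.6821; r = 43.01°.
D = 2·65.3° − 6·43.01° + 2·180° = 130.60° − 258.03° + 360° = 232.57°.
Angle from antisolar point = D − 180° = 52.57°.

52.6°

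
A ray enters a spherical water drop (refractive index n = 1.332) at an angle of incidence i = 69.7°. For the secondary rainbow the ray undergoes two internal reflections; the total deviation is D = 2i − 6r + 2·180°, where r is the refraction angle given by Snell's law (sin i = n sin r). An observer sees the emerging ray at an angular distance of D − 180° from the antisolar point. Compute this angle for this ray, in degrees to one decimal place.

sin r = sin 69.7° / 1.332 = 0.9379/1.332 = 0.7041; r = 44.76°.
D = 2·69.7° − 6·44.76° + 2·180° = 139.40° − 268.55° + 360° = 230.85°.
Angle from antisolar point = D − 180° = 50.85°.

50.8°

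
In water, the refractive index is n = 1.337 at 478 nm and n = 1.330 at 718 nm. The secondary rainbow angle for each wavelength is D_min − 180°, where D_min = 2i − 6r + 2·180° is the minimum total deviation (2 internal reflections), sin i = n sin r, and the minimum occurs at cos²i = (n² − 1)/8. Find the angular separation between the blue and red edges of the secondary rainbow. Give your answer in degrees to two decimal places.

At 478 nm (n = 1.337): cos²i = 0.09845 → i = 71.714°, r = 45.249°, D_min = 231.934°, rainbow angle = 51.934°.
At 718 nm (n = 1.330): cos²i = 0.09611 → i = 71.940°, r = 45.630°, D_min = 230.101°, rainbow angle = 50.101°.
Angular width = |51.934° − 50.101°| = 1.832°.

1.83°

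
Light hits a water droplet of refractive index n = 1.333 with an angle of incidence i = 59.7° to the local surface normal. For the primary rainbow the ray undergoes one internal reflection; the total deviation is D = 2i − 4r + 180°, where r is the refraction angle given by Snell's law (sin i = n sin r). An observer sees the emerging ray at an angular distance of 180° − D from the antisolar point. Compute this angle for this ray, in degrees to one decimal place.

sin r = sin 59.7° / 1.333 = 0.8634/1.333 = 0.6477; r = 40.37°.
D = 2·59.7° − 4·40.37° + 180° = 119.40° − 161.48° + 180° = 137.92°.
Angle from antisolar point = 180° − D = 42.08°.

42.1°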